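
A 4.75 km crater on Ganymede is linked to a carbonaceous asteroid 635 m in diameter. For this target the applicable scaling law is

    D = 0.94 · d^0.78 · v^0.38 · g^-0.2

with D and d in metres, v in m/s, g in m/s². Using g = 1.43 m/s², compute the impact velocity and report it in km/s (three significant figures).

v ≈ 11.9 km/s

Rearranging for v: v = [D / (0.94 · 635^0.78 · 1.43^-0.2)]^(1/0.38).
D = 4750 m.
635^0.78 = 153.5
1.43^-0.2 = 0.9310
Denominator = 0.94 × 153.5 × 0.9310 = 134.3
D / 134.3 = 4750 / 134.3 = 35.37
v = 35.37^(1/0.38) = 35.37^2.6316 = 11896 m/s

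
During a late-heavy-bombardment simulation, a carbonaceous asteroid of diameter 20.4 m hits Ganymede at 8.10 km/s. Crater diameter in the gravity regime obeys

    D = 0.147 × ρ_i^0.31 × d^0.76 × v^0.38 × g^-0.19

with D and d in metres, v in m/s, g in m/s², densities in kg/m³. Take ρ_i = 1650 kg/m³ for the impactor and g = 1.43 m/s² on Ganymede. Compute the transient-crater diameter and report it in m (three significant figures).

D ≈ 413 m

In SI units: v = 8100 m/s.
ρ_i^0.31 = 1650^0.31 = 9.941
d^0.76 = 20.4^0.76 = 9.893
v^0.38 = 8100^0.38 = 30.56
g^-0.19 = 1.43^-0.19 = 0.9343
D = 0.147 × 9.941 × 9.893 × 30.56 × 0.9343 = 412.8 m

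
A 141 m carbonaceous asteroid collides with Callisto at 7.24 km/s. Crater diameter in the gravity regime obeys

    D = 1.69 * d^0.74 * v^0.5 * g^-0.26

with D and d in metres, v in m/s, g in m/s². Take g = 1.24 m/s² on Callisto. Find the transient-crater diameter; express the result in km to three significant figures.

D ≈ 5.30 km

In SI units: v = 7240 m/s.
d^0.74 = 141^0.74 = 38.94
v^0.5 = 7240^0.5 = 85.09
g^-0.26 = 1.24^-0.26 = 0.9456
D = 1.69 × 38.94 × 85.09 × 0.9456 = 5295 m
   = 5.295 km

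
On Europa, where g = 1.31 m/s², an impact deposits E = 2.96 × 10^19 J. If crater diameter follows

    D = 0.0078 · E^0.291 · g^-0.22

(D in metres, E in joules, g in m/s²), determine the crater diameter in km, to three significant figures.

D ≈ 3.41 km

E^0.291 = (2.96 × 10^19)^0.291 = 4.636 × 10^5
g^-0.22 = 1.31^-0.22 = 0.9423
D = 0.0078 × 4.636 × 10^5 × 0.9423 = 3407 m
   = 3.407 km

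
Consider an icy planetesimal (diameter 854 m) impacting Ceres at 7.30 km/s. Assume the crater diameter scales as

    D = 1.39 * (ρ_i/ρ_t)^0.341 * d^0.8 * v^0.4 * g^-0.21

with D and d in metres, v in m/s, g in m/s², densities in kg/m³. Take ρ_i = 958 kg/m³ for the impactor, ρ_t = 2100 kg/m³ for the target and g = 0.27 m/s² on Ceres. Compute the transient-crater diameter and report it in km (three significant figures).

In SI units: v = 7300 m/s.
(ρ_i/ρ_t)^0.341 = (958/2100)^0.341 = 0.7652
d^0.8 = 854^0.8 = 221.4
v^0.4 = 7300^0.4 = 35.10
g^-0.21 = 0.27^-0.21 = 1.316
D = 1.39 × 0.7652 × 221.4 × 35.10 × 1.316 = 10878 m
   = 10.88 km

D ≈ 10.9 km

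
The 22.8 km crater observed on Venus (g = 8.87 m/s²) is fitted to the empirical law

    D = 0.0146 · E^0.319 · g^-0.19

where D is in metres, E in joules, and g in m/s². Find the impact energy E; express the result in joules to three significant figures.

E ≈ 9.55 × 10^19 J

Rearranging: E = [D / (0.0146 · g^-0.19)]^(1/0.319).
D = 22800 m.
g^-0.19 = 8.87^-0.19 = 0.6605
D / (0.0146 × 0.6605) = 22800 / (9.643 × 10^-3) = 2.364 × 10^6
E = (2.364 × 10^6)^3.1348 = 9.552 × 10^19 J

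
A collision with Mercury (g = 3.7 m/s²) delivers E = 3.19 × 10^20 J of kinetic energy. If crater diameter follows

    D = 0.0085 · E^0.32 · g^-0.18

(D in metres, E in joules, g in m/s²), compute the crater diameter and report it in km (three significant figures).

D ≈ 24.5 km

E^0.32 = (3.19 × 10^20)^0.32 = 3.641 × 10^6
g^-0.18 = 3.7^-0.18 = 0.7902
D = 0.0085 × 3.641 × 10^6 × 0.7902 = 24456 m
   = 24.46 km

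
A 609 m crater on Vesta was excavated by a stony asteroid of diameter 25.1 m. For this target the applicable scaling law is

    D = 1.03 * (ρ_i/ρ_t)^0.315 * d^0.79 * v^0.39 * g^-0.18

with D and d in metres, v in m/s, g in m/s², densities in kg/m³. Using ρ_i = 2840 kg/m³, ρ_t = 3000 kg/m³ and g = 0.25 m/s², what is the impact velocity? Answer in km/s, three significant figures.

Rearranging for v: v = [D / (1.03 · (2840/3000)^0.315 · 25.1^0.79 · 0.25^-0.18)]^(1/0.39).
(2840/3000)^0.315 = 0.9829
25.1^0.79 = 12.76
0.25^-0.18 = 1.283
Denominator = 1.03 × 0.9829 × 12.76 × 1.283 = 16.57
D / 16.57 = 609 / 16.57 = 36.75
v = 36.75^(1/0.39) = 36.75^2.5641 = 10315 m/s

v ≈ 10.3 km/s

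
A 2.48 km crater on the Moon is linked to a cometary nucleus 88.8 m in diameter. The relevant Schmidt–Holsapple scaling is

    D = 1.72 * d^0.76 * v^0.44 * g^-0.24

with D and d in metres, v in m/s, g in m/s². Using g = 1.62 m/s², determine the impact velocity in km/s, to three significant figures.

v ≈ 8.48 km/s

Rearranging for v: v = [D / (1.72 · 88.8^0.76 · 1.62^-0.24)]^(1/0.44).
D = 2480 m.
88.8^0.76 = 30.25
1.62^-0.24 = 0.8907
Denominator = 1.72 × 30.25 × 0.8907 = 46.34
D / 46.34 = 2480 / 46.34 = 53.52
v = 53.52^(1/0.44) = 53.52^2.2727 = 8480 m/s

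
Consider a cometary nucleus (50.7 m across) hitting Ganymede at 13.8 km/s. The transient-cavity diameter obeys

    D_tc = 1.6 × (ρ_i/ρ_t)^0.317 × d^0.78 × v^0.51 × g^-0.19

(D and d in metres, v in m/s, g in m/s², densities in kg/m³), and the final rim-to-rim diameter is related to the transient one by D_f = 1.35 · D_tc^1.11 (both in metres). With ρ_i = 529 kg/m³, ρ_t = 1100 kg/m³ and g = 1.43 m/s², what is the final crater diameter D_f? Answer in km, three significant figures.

D_f ≈ 10.8 km

v = 13800 m/s.
(ρ_i/ρ_t)^0.317 = (529/1100)^0.317 = 0.7929
d^0.78 = 50.7^0.78 = 21.38
v^0.51 = 13800^0.51 = 129.2
g^-0.19 = 1.43^-0.19 = 0.9343
D_tc = 1.6 × 0.7929 × 21.38 × 129.2 × 0.9343 = 3274 m
D_f = 1.35 × (3274)^1.11 = 10766 m
     = 10.77 km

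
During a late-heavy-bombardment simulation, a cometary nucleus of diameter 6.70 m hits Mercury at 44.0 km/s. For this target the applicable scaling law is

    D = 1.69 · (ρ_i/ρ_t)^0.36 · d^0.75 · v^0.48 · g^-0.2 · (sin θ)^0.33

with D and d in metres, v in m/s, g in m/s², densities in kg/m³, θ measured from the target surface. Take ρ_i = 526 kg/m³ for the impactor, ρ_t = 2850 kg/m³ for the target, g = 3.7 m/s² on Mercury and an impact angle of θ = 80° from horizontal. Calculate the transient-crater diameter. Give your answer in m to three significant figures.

D ≈ 497 m

In SI units: v = 44000 m/s.
(ρ_i/ρ_t)^0.36 = (526/2850)^0.36 = 0.5443
d^0.75 = 6.7^0.75 = 4.164
v^0.48 = 44000^0.48 = 169.4
g^-0.2 = 3.7^-0.2 = 0.7698
(sin 80°)^0.33 = 0.9848^0.33 = 0.9950
D = 1.69 × 0.5443 × 4.164 × 169.4 × 0.7698 × 0.9950 = 497.0 m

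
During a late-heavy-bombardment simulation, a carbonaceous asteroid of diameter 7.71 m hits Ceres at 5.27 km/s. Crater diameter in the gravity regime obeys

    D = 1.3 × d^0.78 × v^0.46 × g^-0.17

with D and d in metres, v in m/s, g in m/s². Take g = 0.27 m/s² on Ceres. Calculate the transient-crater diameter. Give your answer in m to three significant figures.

D ≈ 412 m

In SI units: v = 5270 m/s.
d^0.78 = 7.71^0.78 = 4.919
v^0.46 = 5270^0.46 = 51.53
g^-0.17 = 0.27^-0.17 = 1.249
D = 1.3 × 4.919 × 51.53 × 1.249 = 411.6 m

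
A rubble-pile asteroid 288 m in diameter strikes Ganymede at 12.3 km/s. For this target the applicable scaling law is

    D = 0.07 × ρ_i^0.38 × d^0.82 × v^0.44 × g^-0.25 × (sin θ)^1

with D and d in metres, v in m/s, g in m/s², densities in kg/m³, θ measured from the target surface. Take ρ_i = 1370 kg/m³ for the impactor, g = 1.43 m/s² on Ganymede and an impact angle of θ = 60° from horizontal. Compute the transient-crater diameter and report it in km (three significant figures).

In SI units: v = 12300 m/s.
ρ_i^0.38 = 1370^0.38 = 15.56
d^0.82 = 288^0.82 = 103.9
v^0.44 = 12300^0.44 = 63.03
g^-0.25 = 1.43^-0.25 = 0.9145
(sin 60°)^1 = 0.8660^1 = 0.8660
D = 0.07 × 15.56 × 103.9 × 63.03 × 0.9145 × 0.8660 = 5649 m
   = 5.649 km

D ≈ 5.65 km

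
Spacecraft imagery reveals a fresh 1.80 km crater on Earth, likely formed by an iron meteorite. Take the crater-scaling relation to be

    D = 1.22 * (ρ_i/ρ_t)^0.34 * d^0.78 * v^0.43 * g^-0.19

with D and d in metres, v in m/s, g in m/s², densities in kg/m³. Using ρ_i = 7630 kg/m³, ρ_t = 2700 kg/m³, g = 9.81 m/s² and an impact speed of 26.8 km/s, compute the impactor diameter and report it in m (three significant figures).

Rearranging for d: d = [D / (1.22 · (7630/2700)^0.34 · 26800^0.43 · 9.81^-0.19)]^(1/0.78).
D = 1800 m.
(7630/2700)^0.34 = 1.424
26800^0.43 = 80.19
9.81^-0.19 = 0.6480
Denominator = 1.22 × 1.424 × 80.19 × 0.6480 = 90.27
D / 90.27 = 1800 / 90.27 = 19.94
d = 19.94^(1/0.78) = 19.94^1.2821 = 46.39 m

d ≈ 46.4 m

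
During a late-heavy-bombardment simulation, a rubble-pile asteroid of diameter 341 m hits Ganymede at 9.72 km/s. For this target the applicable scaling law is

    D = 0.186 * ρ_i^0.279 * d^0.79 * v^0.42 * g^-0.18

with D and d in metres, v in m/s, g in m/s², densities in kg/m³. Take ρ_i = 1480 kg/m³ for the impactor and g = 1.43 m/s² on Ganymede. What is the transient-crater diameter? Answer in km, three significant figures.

D ≈ 6.34 km

In SI units: v = 9720 m/s.
ρ_i^0.279 = 1480^0.279 = 7.665
d^0.79 = 341^0.79 = 100.2
v^0.42 = 9720^0.42 = 47.30
g^-0.18 = 1.43^-0.18 = 0.9376
D = 0.186 × 7.665 × 100.2 × 47.30 × 0.9376 = 6335 m
   = 6.335 km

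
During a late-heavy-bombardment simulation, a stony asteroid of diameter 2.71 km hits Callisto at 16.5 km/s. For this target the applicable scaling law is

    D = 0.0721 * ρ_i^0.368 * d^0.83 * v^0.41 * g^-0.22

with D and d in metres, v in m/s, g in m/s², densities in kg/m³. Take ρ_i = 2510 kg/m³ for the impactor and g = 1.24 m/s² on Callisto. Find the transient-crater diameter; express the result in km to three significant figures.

D ≈ 46.5 km

In SI units: d = 2710 m, v = 16500 m/s.
ρ_i^0.368 = 2510^0.368 = 17.83
d^0.83 = 2710^0.83 = 706.9
v^0.41 = 16500^0.41 = 53.60
g^-0.22 = 1.24^-0.22 = 0.9538
D = 0.0721 × 17.83 × 706.9 × 53.60 × 0.9538 = 46459 m
   = 46.46 km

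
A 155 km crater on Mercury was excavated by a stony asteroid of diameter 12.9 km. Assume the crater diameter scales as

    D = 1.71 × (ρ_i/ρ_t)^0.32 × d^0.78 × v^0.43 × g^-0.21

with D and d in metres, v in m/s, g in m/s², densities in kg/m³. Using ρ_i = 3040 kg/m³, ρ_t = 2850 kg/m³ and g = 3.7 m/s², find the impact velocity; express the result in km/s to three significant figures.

v ≈ 21.3 km/s

Rearranging for v: v = [D / (1.71 · (3040/2850)^0.32 · 12900^0.78 · 3.7^-0.21)]^(1/0.43).
D = 155000 m.
(3040/2850)^0.32 = 1.021
12900^0.78 = 1608
3.7^-0.21 = 0.7598
Denominator = 1.71 × 1.021 × 1608 × 0.7598 = 2133
D / 2133 = 155000 / 2133 = 72.67
v = 72.67^(1/0.43) = 72.67^2.3256 = 21319 m/s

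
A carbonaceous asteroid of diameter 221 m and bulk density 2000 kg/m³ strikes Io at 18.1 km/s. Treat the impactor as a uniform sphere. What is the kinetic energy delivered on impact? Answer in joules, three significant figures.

v = 18100 m/s.
Mass m = (π/6) ρ d³ = (π/6) × 2000 × (221)³ = 1.130 × 10^10 kg
E = ½ m v² = 0.5 × 1.130 × 10^10 × (18100)² = 1.851 × 10^18 J

E ≈ 1.85 × 10^18 J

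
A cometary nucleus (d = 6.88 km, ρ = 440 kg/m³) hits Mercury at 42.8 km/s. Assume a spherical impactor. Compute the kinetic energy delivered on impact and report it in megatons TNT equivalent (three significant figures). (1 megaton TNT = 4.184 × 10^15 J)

E ≈ 1.64 × 10^7 Mt TNT

d = 6880 m; v = 42800 m/s.
Mass m = (π/6) ρ d³ = (π/6) × 440 × (6880)³ = 7.503 × 10^13 kg
E = ½ m v² = 0.5 × 7.503 × 10^13 × (42800)² = 6.872 × 10^22 J
   = 6.872 × 10^22 / 4.184×10^15 = 1.642 × 10^7 Mt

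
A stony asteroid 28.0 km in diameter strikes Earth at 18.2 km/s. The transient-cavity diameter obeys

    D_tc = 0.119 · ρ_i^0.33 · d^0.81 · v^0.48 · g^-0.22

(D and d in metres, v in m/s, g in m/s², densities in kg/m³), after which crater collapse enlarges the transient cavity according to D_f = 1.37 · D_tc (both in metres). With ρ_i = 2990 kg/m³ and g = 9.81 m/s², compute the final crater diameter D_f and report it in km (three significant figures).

In SI: d = 28000 m, v = 18200 m/s.
ρ_i^0.33 = 2990^0.33 = 14.03
d^0.81 = 28000^0.81 = 4001
v^0.48 = 18200^0.48 = 110.9
g^-0.22 = 9.81^-0.22 = 0.6051
D_tc = 0.119 × 14.03 × 4001 × 110.9 × 0.6051 = 4.483 × 10^5 m
D_f = 1.37 × 4.483 × 10^5 = 6.142 × 10^5 m
     = 614.2 km

D_f ≈ 614 km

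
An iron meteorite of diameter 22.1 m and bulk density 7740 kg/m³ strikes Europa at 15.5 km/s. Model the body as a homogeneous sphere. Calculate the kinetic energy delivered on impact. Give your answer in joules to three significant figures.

E ≈ 5.25 × 10^15 J

v = 15500 m/s.
Mass m = (π/6) ρ d³ = (π/6) × 7740 × (22.1)³ = 4.374 × 10^7 kg
E = ½ m v² = 0.5 × 4.374 × 10^7 × (15500)² = 5.254 × 10^15 J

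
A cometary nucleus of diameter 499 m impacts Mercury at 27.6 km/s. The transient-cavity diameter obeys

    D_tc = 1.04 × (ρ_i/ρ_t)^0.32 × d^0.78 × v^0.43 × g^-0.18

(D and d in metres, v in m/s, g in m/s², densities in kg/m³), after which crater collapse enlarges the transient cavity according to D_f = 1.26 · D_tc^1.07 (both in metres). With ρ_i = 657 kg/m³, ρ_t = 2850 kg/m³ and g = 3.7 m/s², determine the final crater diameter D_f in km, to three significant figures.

D_f ≈ 12.2 km

v = 27600 m/s.
(ρ_i/ρ_t)^0.32 = (657/2850)^0.32 = 0.6253
d^0.78 = 499^0.78 = 127.2
v^0.43 = 27600^0.43 = 81.21
g^-0.18 = 3.7^-0.18 = 0.7902
D_tc = 1.04 × 0.6253 × 127.2 × 81.21 × 0.7902 = 5308 m
D_f = 1.26 × (5308)^1.07 = 12191 m
     = 12.19 km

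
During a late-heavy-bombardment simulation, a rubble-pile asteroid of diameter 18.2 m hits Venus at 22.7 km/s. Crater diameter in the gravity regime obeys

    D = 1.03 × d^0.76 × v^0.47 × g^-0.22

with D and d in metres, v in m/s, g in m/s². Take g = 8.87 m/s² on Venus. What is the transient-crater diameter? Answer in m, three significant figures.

In SI units: v = 22700 m/s.
d^0.76 = 18.2^0.76 = 9.071
v^0.47 = 22700^0.47 = 111.5
g^-0.22 = 8.87^-0.22 = 0.6187
D = 1.03 × 9.071 × 111.5 × 0.6187 = 644.5 m

D ≈ 645 m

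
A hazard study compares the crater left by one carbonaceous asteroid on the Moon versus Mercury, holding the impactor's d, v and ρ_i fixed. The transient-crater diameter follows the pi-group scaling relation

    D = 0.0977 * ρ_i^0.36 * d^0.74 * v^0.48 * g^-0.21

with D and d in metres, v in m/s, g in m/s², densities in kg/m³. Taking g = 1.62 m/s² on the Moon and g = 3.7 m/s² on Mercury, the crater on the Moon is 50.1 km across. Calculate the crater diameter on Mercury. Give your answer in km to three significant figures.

All impactor-dependent factors cancel in the ratio, leaving D_Mercury/D_Moon = (g_Mercury/g_Moon)^-0.21.
(3.7/1.62)^-0.21 = 2.284^-0.21 = 0.8408
D_Mercury = 0.8408 × 50.1 km = 42.1 km

D ≈ 42.1 km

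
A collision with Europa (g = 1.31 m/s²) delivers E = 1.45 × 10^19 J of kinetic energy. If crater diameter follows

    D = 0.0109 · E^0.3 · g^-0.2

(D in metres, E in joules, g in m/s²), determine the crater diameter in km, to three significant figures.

D ≈ 5.79 km

E^0.3 = (1.45 × 10^19)^0.3 = 5.603 × 10^5
g^-0.2 = 1.31^-0.2 = 0.9474
D = 0.0109 × 5.603 × 10^5 × 0.9474 = 5786 m
   = 5.786 km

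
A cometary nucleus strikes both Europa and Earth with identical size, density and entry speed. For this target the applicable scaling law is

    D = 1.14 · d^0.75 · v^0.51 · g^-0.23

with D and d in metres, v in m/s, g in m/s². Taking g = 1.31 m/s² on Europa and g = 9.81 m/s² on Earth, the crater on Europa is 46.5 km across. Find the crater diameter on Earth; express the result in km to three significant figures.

D ≈ 29.3 km

All impactor-dependent factors cancel in the ratio, leaving D_Earth/D_Europa = (g_Earth/g_Europa)^-0.23.
(9.81/1.31)^-0.23 = 7.489^-0.23 = 0.6293
D_Earth = 0.6293 × 46.5 km = 29.3 km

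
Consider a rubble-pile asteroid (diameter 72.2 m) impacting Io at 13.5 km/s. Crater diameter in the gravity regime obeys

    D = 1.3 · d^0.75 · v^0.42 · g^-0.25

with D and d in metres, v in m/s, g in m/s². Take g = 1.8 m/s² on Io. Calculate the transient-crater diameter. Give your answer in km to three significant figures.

In SI units: v = 13500 m/s.
d^0.75 = 72.2^0.75 = 24.77
v^0.42 = 13500^0.42 = 54.29
g^-0.25 = 1.8^-0.25 = 0.8633
D = 1.3 × 24.77 × 54.29 × 0.8633 = 1509 m
   = 1.509 km

D ≈ 1.51 km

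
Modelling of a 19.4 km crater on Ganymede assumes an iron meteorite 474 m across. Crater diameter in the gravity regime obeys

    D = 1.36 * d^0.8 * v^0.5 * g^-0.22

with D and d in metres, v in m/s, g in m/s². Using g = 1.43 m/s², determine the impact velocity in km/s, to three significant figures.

Rearranging for v: v = [D / (1.36 · 474^0.8 · 1.43^-0.22)]^(1/0.5).
D = 19400 m.
474^0.8 = 138.2
1.43^-0.22 = 0.9243
Denominator = 1.36 × 138.2 × 0.9243 = 173.7
D / 173.7 = 19400 / 173.7 = 111.7
v = 111.7^(1/0.5) = 111.7^2 = 12477 m/s

v ≈ 12.5 km/s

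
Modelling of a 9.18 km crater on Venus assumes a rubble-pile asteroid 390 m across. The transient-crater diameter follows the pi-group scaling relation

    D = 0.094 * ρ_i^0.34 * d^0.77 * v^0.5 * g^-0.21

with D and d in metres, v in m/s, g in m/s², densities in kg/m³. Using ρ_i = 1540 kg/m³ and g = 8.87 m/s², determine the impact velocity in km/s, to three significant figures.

Rearranging for v: v = [D / (0.094 · 1540^0.34 · 390^0.77 · 8.87^-0.21)]^(1/0.5).
D = 9180 m.
1540^0.34 = 12.13
390^0.77 = 98.88
8.87^-0.21 = 0.6323
Denominator = 0.094 × 12.13 × 98.88 × 0.6323 = 71.29
D / 71.29 = 9180 / 71.29 = 128.8
v = 128.8^(1/0.5) = 128.8^2 = 16589 m/s

v ≈ 16.6 km/s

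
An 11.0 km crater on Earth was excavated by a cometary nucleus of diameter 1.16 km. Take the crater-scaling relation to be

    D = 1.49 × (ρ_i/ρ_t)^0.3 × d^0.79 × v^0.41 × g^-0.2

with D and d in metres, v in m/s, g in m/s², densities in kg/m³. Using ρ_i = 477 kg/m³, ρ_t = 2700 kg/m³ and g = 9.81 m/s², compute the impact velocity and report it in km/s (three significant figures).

v ≈ 36.7 km/s

Rearranging for v: v = [D / (1.49 · (477/2700)^0.3 · 1160^0.79 · 9.81^-0.2)]^(1/0.41).
D = 11000 m.
(477/2700)^0.3 = 0.5945
1160^0.79 = 263.6
9.81^-0.2 = 0.6334
Denominator = 1.49 × 0.5945 × 263.6 × 0.6334 = 147.9
D / 147.9 = 11000 / 147.9 = 74.37
v = 74.37^(1/0.41) = 74.37^2.439 = 36672 m/s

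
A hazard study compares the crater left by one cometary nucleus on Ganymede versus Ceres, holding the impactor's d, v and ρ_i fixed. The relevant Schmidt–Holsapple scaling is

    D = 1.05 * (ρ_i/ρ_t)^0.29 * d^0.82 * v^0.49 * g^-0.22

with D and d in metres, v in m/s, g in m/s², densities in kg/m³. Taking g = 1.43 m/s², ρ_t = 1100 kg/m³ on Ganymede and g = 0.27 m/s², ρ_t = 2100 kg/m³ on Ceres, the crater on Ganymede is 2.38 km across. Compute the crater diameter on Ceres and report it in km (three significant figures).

The impactor-only factors (d, v, ρ_i) cancel in the ratio, leaving D_Ceres/D_Ganymede = (g_Ceres/g_Ganymede)^-0.22 · (ρ_t,Ganymede/ρ_t,Ceres)^0.29.
(0.27/1.43)^-0.22 = 0.1888^-0.22 = 1.443
(1100/2100)^0.29 = 0.5238^0.29 = 0.8290
Ratio = 1.443 × 0.8290 = 1.196
D_Ceres = 1.196 × 2.38 km = 2.85 km

D ≈ 2.85 km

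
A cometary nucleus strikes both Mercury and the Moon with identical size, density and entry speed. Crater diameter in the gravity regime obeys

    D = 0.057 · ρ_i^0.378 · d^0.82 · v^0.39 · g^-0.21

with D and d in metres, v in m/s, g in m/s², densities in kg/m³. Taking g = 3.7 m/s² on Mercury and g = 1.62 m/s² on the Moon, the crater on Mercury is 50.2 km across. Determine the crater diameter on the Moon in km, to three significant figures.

D ≈ 59.7 km

All impactor-dependent factors cancel in the ratio, leaving D_Moon/D_Mercury = (g_Moon/g_Mercury)^-0.21.
(1.62/3.7)^-0.21 = 0.4378^-0.21 = 1.189
D_Moon = 1.189 × 50.2 km = 59.7 km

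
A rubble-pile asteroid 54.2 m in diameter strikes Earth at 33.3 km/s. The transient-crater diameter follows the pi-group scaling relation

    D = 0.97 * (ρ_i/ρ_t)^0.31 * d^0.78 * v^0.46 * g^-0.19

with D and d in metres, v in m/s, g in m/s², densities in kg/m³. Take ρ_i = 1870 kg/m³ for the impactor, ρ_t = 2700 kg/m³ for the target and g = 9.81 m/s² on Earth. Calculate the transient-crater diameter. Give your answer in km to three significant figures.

In SI units: v = 33300 m/s.
(ρ_i/ρ_t)^0.31 = (1870/2700)^0.31 = 0.8924
d^0.78 = 54.2^0.78 = 22.52
v^0.46 = 33300^0.46 = 120.3
g^-0.19 = 9.81^-0.19 = 0.6480
D = 0.97 × 0.8924 × 22.52 × 120.3 × 0.6480 = 1520 m
   = 1.520 km

D ≈ 1.52 km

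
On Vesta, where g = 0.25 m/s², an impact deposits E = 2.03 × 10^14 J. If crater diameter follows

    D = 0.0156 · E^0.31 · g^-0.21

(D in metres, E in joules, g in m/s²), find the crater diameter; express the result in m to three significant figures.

E^0.31 = (2.03 × 10^14)^0.31 = 2.725 × 10^4
g^-0.21 = 0.25^-0.21 = 1.338
D = 0.0156 × 2.725 × 10^4 × 1.338 = 568.8 m

D ≈ 569 m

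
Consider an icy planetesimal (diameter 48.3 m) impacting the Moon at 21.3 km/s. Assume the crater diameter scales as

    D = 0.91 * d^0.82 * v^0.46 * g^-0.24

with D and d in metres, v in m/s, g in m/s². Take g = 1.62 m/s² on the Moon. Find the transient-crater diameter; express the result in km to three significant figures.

In SI units: v = 21300 m/s.
d^0.82 = 48.3^0.82 = 24.03
v^0.46 = 21300^0.46 = 97.96
g^-0.24 = 1.62^-0.24 = 0.8907
D = 0.91 × 24.03 × 97.96 × 0.8907 = 1908 m
   = 1.908 km

D ≈ 1.91 km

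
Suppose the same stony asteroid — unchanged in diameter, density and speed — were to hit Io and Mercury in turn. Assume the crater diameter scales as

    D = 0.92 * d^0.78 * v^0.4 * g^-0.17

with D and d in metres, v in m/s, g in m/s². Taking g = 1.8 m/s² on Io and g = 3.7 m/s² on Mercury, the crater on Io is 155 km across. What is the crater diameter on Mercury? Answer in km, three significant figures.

D ≈ 137 km

All impactor-dependent factors cancel in the ratio, leaving D_Mercury/D_Io = (g_Mercury/g_Io)^-0.17.
(3.7/1.8)^-0.17 = 2.056^-0.17 = 0.8847
D_Mercury = 0.8847 × 155 km = 137 km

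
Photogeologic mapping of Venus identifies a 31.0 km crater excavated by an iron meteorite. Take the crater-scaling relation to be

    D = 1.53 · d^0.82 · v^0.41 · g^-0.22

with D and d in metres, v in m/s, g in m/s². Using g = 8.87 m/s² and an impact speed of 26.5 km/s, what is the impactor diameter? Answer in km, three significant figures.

Rearranging for d: d = [D / (1.53 · 26500^0.41 · 8.87^-0.22)]^(1/0.82).
D = 31000 m.
26500^0.41 = 65.09
8.87^-0.22 = 0.6187
Denominator = 1.53 × 65.09 × 0.6187 = 61.61
D / 61.61 = 31000 / 61.61 = 503.2
d = 503.2^(1/0.82) = 503.2^1.2195 = 1971 m

d ≈ 1.97 km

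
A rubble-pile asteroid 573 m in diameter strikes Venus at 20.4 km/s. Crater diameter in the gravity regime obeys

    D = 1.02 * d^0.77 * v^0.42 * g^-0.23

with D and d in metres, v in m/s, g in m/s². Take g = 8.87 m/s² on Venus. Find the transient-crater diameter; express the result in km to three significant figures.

In SI units: v = 20400 m/s.
d^0.77 = 573^0.77 = 133.0
v^0.42 = 20400^0.42 = 64.57
g^-0.23 = 8.87^-0.23 = 0.6053
D = 1.02 × 133.0 × 64.57 × 0.6053 = 5302 m
   = 5.302 km

D ≈ 5.30 km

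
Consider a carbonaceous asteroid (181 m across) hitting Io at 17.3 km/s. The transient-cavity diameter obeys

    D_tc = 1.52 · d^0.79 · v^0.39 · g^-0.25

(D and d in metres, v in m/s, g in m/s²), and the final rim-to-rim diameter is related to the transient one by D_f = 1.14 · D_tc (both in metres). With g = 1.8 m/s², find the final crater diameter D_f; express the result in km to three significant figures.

v = 17300 m/s.
d^0.79 = 181^0.79 = 60.75
v^0.39 = 17300^0.39 = 44.96
g^-0.25 = 1.8^-0.25 = 0.8633
D_tc = 1.52 × 60.75 × 44.96 × 0.8633 = 3584 m
D_f = 1.14 × 3584 = 4086 m
     = 4.086 km

D_f ≈ 4.09 km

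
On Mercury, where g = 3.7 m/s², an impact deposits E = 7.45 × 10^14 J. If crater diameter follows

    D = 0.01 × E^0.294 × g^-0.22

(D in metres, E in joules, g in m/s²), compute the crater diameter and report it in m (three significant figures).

E^0.294 = (7.45 × 10^14)^0.294 = 2.357 × 10^4
g^-0.22 = 3.7^-0.22 = 0.7499
D = 0.01 × 2.357 × 10^4 × 0.7499 = 176.8 m

D ≈ 177 m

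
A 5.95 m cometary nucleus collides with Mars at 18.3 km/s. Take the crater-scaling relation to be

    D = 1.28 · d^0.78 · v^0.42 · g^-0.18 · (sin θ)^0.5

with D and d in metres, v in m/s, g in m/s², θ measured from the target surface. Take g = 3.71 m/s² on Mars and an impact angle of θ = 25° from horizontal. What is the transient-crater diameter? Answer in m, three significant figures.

In SI units: v = 18300 m/s.
d^0.78 = 5.95^0.78 = 4.019
v^0.42 = 18300^0.42 = 61.69
g^-0.18 = 3.71^-0.18 = 0.7898
(sin 25°)^0.5 = 0.4226^0.5 = 0.6501
D = 1.28 × 4.019 × 61.69 × 0.7898 × 0.6501 = 162.9 m

D ≈ 163 m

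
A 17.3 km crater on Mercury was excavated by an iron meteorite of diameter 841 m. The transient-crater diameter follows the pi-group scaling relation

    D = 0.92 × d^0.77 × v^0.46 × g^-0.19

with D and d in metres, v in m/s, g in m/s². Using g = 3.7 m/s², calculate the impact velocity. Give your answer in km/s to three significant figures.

v ≈ 42.7 km/s

Rearranging for v: v = [D / (0.92 · 841^0.77 · 3.7^-0.19)]^(1/0.46).
D = 17300 m.
841^0.77 = 178.7
3.7^-0.19 = 0.7799
Denominator = 0.92 × 178.7 × 0.7799 = 128.2
D / 128.2 = 17300 / 128.2 = 134.9
v = 134.9^(1/0.46) = 134.9^2.1739 = 42701 m/s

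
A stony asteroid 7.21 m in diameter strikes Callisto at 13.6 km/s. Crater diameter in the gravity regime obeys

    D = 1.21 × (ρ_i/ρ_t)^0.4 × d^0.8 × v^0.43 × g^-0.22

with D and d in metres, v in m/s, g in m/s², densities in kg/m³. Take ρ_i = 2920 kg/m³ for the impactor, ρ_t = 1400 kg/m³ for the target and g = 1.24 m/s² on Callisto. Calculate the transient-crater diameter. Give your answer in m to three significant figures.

D ≈ 451 m

In SI units: v = 13600 m/s.
(ρ_i/ρ_t)^0.4 = (2920/1400)^0.4 = 1.342
d^0.8 = 7.21^0.8 = 4.857
v^0.43 = 13600^0.43 = 59.90
g^-0.22 = 1.24^-0.22 = 0.9538
D = 1.21 × 1.342 × 4.857 × 59.90 × 0.9538 = 450.6 m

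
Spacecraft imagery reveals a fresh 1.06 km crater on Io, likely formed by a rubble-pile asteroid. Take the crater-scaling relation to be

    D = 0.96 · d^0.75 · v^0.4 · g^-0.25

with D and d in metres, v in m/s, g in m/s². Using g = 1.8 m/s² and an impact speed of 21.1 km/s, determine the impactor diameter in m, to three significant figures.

d ≈ 68.6 m

Rearranging for d: d = [D / (0.96 · 21100^0.4 · 1.8^-0.25)]^(1/0.75).
D = 1060 m.
21100^0.4 = 53.67
1.8^-0.25 = 0.8633
Denominator = 0.96 × 53.67 × 0.8633 = 44.48
D / 44.48 = 1060 / 44.48 = 23.83
d = 23.83^(1/0.75) = 23.83^1.3333 = 68.57 m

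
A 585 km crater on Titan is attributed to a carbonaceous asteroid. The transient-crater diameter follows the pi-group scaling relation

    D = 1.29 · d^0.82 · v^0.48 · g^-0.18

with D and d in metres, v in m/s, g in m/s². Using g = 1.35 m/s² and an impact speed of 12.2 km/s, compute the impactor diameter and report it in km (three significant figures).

d ≈ 34.3 km

Rearranging for d: d = [D / (1.29 · 12200^0.48 · 1.35^-0.18)]^(1/0.82).
D = 585000 m.
12200^0.48 = 91.51
1.35^-0.18 = 0.9474
Denominator = 1.29 × 91.51 × 0.9474 = 111.8
D / 111.8 = 585000 / 111.8 = 5233
d = 5233^(1/0.82) = 5233^1.2195 = 34278 m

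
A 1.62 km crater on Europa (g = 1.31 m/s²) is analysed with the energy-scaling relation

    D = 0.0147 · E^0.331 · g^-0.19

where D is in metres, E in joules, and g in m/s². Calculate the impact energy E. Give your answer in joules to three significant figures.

E ≈ 2.00 × 10^15 J

Rearranging: E = [D / (0.0147 · g^-0.19)]^(1/0.331).
D = 1620 m.
g^-0.19 = 1.31^-0.19 = 0.9500
D / (0.0147 × 0.9500) = 1620 / (0.01396) = 1.160 × 10^5
E = (1.160 × 10^5)^3.0211 = 1.996 × 10^15 J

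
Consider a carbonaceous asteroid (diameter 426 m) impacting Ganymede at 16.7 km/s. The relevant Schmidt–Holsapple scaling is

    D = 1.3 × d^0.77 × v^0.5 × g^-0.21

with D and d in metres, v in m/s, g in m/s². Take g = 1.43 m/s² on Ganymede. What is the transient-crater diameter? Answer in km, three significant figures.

D ≈ 16.5 km

In SI units: v = 16700 m/s.
d^0.77 = 426^0.77 = 105.8
v^0.5 = 16700^0.5 = 129.2
g^-0.21 = 1.43^-0.21 = 0.9276
D = 1.3 × 105.8 × 129.2 × 0.9276 = 16484 m
   = 16.48 km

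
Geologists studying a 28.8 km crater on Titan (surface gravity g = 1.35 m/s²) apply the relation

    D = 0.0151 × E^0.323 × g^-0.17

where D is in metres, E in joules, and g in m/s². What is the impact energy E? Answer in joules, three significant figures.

E ≈ 3.26 × 10^19 J

Rearranging: E = [D / (0.0151 · g^-0.17)]^(1/0.323).
D = 28800 m.
g^-0.17 = 1.35^-0.17 = 0.9503
D / (0.0151 × 0.9503) = 28800 / (0.01435) = 2.007 × 10^6
E = (2.007 × 10^6)^3.096 = 3.256 × 10^19 J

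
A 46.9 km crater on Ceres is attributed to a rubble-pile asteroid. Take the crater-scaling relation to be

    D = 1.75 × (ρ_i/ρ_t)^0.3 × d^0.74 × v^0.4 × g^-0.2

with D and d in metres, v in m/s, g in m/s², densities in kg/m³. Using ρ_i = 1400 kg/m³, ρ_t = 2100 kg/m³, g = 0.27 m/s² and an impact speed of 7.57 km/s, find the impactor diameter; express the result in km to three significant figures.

Rearranging for d: d = [D / (1.75 · (1400/2100)^0.3 · 7570^0.4 · 0.27^-0.2)]^(1/0.74).
D = 46900 m.
(1400/2100)^0.3 = 0.8855
7570^0.4 = 35.62
0.27^-0.2 = 1.299
Denominator = 1.75 × 0.8855 × 35.62 × 1.299 = 71.70
D / 71.70 = 46900 / 71.70 = 654.1
d = 654.1^(1/0.74) = 654.1^1.3514 = 6384 m

d ≈ 6.38 km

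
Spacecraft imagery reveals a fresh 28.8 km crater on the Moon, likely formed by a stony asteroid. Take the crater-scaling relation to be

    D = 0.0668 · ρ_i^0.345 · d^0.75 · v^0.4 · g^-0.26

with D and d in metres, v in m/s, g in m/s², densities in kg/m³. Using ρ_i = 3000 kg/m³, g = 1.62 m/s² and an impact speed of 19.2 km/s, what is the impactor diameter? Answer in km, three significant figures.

d ≈ 5.03 km

Rearranging for d: d = [D / (0.0668 · 3000^0.345 · 19200^0.4 · 1.62^-0.26)]^(1/0.75).
D = 28800 m.
3000^0.345 = 15.83
19200^0.4 = 51.68
1.62^-0.26 = 0.8821
Denominator = 0.0668 × 15.83 × 51.68 × 0.8821 = 48.21
D / 48.21 = 28800 / 48.21 = 597.4
d = 597.4^(1/0.75) = 597.4^1.3333 = 5030 m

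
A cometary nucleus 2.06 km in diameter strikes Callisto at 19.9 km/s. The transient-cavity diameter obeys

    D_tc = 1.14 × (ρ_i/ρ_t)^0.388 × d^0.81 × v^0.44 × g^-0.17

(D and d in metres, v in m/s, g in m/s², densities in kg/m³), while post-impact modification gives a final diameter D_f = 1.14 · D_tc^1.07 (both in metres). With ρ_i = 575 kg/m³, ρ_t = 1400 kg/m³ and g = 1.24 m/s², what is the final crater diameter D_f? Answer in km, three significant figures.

D_f ≈ 68.6 km

In SI: d = 2060 m, v = 19900 m/s.
(ρ_i/ρ_t)^0.388 = (575/1400)^0.388 = 0.7080
d^0.81 = 2060^0.81 = 483.3
v^0.44 = 19900^0.44 = 77.89
g^-0.17 = 1.24^-0.17 = 0.9641
D_tc = 1.14 × 0.7080 × 483.3 × 77.89 × 0.9641 = 29290 m
D_f = 1.14 × (29290)^1.07 = 68595 m
     = 68.60 km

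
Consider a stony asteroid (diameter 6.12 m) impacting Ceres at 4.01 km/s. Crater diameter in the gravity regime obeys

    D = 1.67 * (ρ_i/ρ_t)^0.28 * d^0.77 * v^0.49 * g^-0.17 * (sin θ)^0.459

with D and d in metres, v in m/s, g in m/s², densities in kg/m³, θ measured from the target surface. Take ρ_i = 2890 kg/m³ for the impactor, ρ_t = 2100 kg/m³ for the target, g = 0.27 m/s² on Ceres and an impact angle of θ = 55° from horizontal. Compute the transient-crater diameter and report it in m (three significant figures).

In SI units: v = 4010 m/s.
(ρ_i/ρ_t)^0.28 = (2890/2100)^0.28 = 1.094
d^0.77 = 6.12^0.77 = 4.035
v^0.49 = 4010^0.49 = 58.28
g^-0.17 = 0.27^-0.17 = 1.249
(sin 55°)^0.459 = 0.8192^0.459 = 0.9125
D = 1.67 × 1.094 × 4.035 × 58.28 × 1.249 × 0.9125 = 489.7 m

D ≈ 490 m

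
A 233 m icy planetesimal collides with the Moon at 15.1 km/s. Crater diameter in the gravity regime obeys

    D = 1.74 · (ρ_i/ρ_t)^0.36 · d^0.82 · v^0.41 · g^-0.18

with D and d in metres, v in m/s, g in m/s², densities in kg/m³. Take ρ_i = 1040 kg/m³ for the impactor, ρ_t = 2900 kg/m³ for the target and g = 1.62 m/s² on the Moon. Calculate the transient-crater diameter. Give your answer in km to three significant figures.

D ≈ 4.98 km

In SI units: v = 15100 m/s.
(ρ_i/ρ_t)^0.36 = (1040/2900)^0.36 = 0.6913
d^0.82 = 233^0.82 = 87.34
v^0.41 = 15100^0.41 = 51.69
g^-0.18 = 1.62^-0.18 = 0.9168
D = 1.74 × 0.6913 × 87.34 × 51.69 × 0.9168 = 4979 m
   = 4.979 km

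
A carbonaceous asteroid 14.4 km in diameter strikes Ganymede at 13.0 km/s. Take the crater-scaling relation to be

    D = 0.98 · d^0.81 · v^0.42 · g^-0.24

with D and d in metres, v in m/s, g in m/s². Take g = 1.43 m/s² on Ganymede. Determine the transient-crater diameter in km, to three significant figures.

In SI units: d = 14400 m, v = 13000 m/s.
d^0.81 = 14400^0.81 = 2335
v^0.42 = 13000^0.42 = 53.44
g^-0.24 = 1.43^-0.24 = 0.9177
D = 0.98 × 2335 × 53.44 × 0.9177 = 1.122 × 10^5 m
   = 112.2 km

D ≈ 112 km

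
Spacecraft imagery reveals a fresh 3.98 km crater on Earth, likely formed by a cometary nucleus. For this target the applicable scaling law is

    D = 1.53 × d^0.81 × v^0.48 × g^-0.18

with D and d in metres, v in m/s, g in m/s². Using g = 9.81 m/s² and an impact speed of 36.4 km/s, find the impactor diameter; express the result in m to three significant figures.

Rearranging for d: d = [D / (1.53 · 36400^0.48 · 9.81^-0.18)]^(1/0.81).
D = 3980 m.
36400^0.48 = 154.6
9.81^-0.18 = 0.6630
Denominator = 1.53 × 154.6 × 0.6630 = 156.8
D / 156.8 = 3980 / 156.8 = 25.38
d = 25.38^(1/0.81) = 25.38^1.2346 = 54.20 m

d ≈ 54.2 m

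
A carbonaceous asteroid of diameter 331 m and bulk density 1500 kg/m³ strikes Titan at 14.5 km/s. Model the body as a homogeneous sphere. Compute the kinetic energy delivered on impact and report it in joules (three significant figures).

v = 14500 m/s.
Mass m = (π/6) ρ d³ = (π/6) × 1500 × (331)³ = 2.848 × 10^10 kg
E = ½ m v² = 0.5 × 2.848 × 10^10 × (14500)² = 2.994 × 10^18 J

E ≈ 2.99 × 10^18 J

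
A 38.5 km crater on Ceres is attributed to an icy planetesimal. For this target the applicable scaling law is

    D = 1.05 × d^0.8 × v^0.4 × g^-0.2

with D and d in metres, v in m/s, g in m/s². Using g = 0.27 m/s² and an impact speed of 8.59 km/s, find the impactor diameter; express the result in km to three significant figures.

d ≈ 3.95 km

Rearranging for d: d = [D / (1.05 · 8590^0.4 · 0.27^-0.2)]^(1/0.8).
D = 38500 m.
8590^0.4 = 37.46
0.27^-0.2 = 1.299
Denominator = 1.05 × 37.46 × 1.299 = 51.09
D / 51.09 = 38500 / 51.09 = 753.6
d = 753.6^(1/0.8) = 753.6^1.25 = 3948 m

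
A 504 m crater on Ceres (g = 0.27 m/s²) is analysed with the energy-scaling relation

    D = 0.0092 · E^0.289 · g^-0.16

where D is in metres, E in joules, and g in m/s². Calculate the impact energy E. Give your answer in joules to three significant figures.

Rearranging: E = [D / (0.0092 · g^-0.16)]^(1/0.289).
g^-0.16 = 0.27^-0.16 = 1.233
D / (0.0092 × 1.233) = 504 / (0.01134) = 4.444 × 10^4
E = (4.444 × 10^4)^3.4602 = 1.208 × 10^16 J

E ≈ 1.21 × 10^16 J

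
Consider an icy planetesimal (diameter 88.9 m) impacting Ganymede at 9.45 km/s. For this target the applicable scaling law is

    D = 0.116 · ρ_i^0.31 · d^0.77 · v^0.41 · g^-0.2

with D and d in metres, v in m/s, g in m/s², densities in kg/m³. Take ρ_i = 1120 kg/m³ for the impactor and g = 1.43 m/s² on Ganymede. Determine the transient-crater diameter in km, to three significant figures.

In SI units: v = 9450 m/s.
ρ_i^0.31 = 1120^0.31 = 8.816
d^0.77 = 88.9^0.77 = 31.67
v^0.41 = 9450^0.41 = 42.65
g^-0.2 = 1.43^-0.2 = 0.9310
D = 0.116 × 8.816 × 31.67 × 42.65 × 0.9310 = 1286 m
   = 1.286 km

D ≈ 1.29 km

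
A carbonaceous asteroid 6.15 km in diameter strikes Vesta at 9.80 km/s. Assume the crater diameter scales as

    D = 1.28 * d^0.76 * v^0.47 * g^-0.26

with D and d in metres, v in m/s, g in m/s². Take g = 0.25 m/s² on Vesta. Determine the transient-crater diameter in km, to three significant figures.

In SI units: d = 6150 m, v = 9800 m/s.
d^0.76 = 6150^0.76 = 757.8
v^0.47 = 9800^0.47 = 75.14
g^-0.26 = 0.25^-0.26 = 1.434
D = 1.28 × 757.8 × 75.14 × 1.434 = 1.045 × 10^5 m
   = 104.5 km

D ≈ 105 km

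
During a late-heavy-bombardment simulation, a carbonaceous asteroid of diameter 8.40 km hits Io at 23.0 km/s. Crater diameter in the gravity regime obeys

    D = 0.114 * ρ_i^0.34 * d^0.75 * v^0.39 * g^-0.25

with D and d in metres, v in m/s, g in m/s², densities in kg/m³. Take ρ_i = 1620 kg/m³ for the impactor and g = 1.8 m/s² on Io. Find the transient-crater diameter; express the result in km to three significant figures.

D ≈ 53.5 km

In SI units: d = 8400 m, v = 23000 m/s.
ρ_i^0.34 = 1620^0.34 = 12.34
d^0.75 = 8400^0.75 = 877.4
v^0.39 = 23000^0.39 = 50.24
g^-0.25 = 1.8^-0.25 = 0.8633
D = 0.114 × 12.34 × 877.4 × 50.24 × 0.8633 = 53534 m
   = 53.53 km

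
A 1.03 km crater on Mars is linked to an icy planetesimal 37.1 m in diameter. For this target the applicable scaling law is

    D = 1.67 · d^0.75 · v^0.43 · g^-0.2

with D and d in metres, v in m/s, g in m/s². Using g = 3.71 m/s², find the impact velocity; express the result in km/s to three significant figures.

Rearranging for v: v = [D / (1.67 · 37.1^0.75 · 3.71^-0.2)]^(1/0.43).
D = 1030 m.
37.1^0.75 = 15.03
3.71^-0.2 = 0.7694
Denominator = 1.67 × 15.03 × 0.7694 = 19.31
D / 19.31 = 1030 / 19.31 = 53.34
v = 53.34^(1/0.43) = 53.34^2.3256 = 10386 m/s

v ≈ 10.4 km/s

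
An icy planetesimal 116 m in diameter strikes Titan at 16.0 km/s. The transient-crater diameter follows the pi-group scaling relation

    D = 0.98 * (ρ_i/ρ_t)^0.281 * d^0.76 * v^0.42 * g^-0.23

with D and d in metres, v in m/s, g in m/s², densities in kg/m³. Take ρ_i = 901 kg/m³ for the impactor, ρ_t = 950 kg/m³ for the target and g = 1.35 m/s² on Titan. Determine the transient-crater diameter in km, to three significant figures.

D ≈ 1.95 km

In SI units: v = 16000 m/s.
(ρ_i/ρ_t)^0.281 = (901/950)^0.281 = 0.9852
d^0.76 = 116^0.76 = 37.07
v^0.42 = 16000^0.42 = 58.31
g^-0.23 = 1.35^-0.23 = 0.9333
D = 0.98 × 0.9852 × 37.07 × 58.31 × 0.9333 = 1948 m
   = 1.948 km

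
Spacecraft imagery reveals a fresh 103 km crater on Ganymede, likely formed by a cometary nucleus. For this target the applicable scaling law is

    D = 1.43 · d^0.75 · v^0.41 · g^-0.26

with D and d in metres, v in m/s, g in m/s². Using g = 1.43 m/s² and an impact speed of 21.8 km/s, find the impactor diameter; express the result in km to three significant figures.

Rearranging for d: d = [D / (1.43 · 21800^0.41 · 1.43^-0.26)]^(1/0.75).
D = 103000 m.
21800^0.41 = 60.09
1.43^-0.26 = 0.9112
Denominator = 1.43 × 60.09 × 0.9112 = 78.30
D / 78.30 = 103000 / 78.30 = 1315
d = 1315^(1/0.75) = 1315^1.3333 = 14403 m

d ≈ 14.4 km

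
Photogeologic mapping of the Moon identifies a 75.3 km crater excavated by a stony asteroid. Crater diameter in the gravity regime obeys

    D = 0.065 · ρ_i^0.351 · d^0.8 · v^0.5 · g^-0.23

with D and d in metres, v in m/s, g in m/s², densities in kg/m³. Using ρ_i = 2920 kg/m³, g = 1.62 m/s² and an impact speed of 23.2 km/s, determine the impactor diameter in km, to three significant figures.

d ≈ 2.46 km

Rearranging for d: d = [D / (0.065 · 2920^0.351 · 23200^0.5 · 1.62^-0.23)]^(1/0.8).
D = 75300 m.
2920^0.351 = 16.46
23200^0.5 = 152.3
1.62^-0.23 = 0.8950
Denominator = 0.065 × 16.46 × 152.3 × 0.8950 = 145.8
D / 145.8 = 75300 / 145.8 = 516.5
d = 516.5^(1/0.8) = 516.5^1.25 = 2462 m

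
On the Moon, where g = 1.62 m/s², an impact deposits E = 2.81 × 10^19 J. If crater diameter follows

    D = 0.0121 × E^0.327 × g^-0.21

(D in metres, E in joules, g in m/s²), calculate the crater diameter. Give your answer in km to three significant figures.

D ≈ 25.0 km

E^0.327 = (2.81 × 10^19)^0.327 = 2.289 × 10^6
g^-0.21 = 1.62^-0.21 = 0.9037
D = 0.0121 × 2.289 × 10^6 × 0.9037 = 25030 m
   = 25.03 km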